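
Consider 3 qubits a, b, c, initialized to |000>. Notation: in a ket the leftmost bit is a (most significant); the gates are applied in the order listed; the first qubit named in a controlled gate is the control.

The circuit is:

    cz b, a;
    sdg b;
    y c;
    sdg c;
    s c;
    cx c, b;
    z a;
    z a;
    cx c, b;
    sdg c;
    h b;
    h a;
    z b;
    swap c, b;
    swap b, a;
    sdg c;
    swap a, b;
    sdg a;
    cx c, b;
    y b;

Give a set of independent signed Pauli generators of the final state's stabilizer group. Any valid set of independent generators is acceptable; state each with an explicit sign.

One valid set of independent stabilizer generators is -YII, -IXY, +IZZ (any independent generating set of the same group is equally correct). Key observation: gates 5-10 undo each other exactly, leaving only the rest of the circuit to track.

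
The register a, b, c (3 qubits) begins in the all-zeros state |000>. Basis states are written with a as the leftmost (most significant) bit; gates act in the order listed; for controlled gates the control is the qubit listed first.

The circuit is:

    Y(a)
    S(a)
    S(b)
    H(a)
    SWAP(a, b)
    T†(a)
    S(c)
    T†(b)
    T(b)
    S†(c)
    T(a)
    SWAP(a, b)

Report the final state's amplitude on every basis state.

The resulting statevector has amplitude -sqrt(2)/2 on |000>, sqrt(2)/2 on |100>, and 0 on every other basis state. Key observation: steps 5-12 multiply out to the identity, so the circuit reduces to the remaining gates.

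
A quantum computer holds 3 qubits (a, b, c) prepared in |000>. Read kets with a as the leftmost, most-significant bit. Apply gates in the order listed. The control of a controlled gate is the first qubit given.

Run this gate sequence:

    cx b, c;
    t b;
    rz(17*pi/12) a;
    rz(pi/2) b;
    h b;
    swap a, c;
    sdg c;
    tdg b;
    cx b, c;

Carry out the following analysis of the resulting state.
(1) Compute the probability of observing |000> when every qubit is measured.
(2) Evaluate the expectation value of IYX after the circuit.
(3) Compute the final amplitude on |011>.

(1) Outcome |000> occurs with probability 1/2.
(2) The expectation value of IYX is -sqrt(2)/2.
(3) The amplitude on |011> is sqrt(2)*exp(19*I*pi/24)/2.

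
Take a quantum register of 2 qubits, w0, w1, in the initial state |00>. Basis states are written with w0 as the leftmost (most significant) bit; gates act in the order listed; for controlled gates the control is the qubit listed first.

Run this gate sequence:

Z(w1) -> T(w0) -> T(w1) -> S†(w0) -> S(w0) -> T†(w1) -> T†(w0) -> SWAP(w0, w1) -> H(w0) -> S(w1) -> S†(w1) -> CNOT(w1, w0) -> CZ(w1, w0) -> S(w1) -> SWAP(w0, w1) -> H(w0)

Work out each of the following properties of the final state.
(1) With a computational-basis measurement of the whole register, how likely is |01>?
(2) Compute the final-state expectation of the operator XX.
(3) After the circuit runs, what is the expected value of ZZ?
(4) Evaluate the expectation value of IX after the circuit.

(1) A full measurement returns |01> with probability 1/4.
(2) The observable XX averages to 1.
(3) In the final state, ZZ has expectation 0.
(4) In the final state, IX has expectation 1.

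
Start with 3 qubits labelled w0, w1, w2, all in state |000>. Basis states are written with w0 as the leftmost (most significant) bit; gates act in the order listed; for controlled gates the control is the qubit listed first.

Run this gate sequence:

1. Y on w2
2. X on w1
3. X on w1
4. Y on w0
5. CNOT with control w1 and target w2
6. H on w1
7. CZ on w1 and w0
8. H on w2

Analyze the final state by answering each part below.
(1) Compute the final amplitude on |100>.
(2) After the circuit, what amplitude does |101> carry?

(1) The final state's coefficient on |100> equals -1/2.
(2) |101> carries amplitude 1/2 in the final state.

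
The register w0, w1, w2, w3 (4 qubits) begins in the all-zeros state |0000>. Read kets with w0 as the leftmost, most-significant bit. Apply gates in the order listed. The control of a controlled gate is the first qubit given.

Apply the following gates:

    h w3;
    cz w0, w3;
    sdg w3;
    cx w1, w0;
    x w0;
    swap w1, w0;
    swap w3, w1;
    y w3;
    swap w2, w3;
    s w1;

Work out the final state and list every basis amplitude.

The resulting statevector has amplitude -sqrt(2)*I/2 on |0000>, -sqrt(2)*I/2 on |0100>, and 0 on every other basis state.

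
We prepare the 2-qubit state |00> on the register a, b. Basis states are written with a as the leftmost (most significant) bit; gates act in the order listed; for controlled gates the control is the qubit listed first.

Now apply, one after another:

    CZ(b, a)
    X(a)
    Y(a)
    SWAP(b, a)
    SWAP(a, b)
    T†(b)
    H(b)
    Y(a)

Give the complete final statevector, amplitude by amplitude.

The final amplitudes are 0 on |00>, 0 on |01>, sqrt(2)/2 on |10>, sqrt(2)/2 on |11>.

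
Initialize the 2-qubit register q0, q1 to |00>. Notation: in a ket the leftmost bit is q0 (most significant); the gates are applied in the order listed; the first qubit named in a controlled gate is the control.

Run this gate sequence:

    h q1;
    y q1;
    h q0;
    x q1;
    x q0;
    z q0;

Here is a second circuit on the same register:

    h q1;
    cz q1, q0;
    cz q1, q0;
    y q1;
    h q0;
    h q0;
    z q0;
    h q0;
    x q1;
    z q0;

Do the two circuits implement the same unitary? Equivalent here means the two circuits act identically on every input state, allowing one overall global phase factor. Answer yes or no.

Yes, they are equivalent — the unitaries differ by at most a global phase.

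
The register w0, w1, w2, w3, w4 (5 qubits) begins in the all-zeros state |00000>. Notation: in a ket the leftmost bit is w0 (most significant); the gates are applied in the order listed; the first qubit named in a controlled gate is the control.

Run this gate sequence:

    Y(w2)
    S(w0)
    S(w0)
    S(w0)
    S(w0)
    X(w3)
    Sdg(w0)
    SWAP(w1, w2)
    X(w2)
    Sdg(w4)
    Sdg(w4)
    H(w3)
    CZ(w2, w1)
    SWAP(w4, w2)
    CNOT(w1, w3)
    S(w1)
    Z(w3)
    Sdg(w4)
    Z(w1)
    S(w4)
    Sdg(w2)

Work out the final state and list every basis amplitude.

The final amplitudes are sqrt(2)/2 on |01001>, sqrt(2)/2 on |01011>, and 0 on every other basis state.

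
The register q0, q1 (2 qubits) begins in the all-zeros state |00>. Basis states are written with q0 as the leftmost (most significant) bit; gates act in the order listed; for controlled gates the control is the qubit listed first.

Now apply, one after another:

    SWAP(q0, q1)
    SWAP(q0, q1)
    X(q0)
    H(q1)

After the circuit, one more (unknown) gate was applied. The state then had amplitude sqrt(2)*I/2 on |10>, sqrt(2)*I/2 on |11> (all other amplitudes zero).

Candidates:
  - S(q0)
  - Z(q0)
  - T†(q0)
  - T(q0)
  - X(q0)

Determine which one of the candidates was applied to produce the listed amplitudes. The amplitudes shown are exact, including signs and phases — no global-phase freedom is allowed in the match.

The unique candidate consistent with the amplitudes is S(q0). Key observation: steps 1-2 multiply out to the identity, so the circuit reduces to the remaining gates.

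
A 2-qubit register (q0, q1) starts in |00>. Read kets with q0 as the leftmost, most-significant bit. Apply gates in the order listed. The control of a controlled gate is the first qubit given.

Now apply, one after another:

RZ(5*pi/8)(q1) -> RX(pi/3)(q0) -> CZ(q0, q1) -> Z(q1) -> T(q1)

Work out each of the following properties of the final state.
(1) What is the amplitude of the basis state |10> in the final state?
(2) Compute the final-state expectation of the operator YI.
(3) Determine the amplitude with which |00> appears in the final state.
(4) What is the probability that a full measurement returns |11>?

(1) The amplitude on |10> is -exp(3*I*pi/16)/2.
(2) The observable YI averages to -sqrt(3)/2.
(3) |00> carries amplitude -sqrt(3)*exp(11*I*pi/16)/2 in the final state.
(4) A full measurement returns |11> with probability 0.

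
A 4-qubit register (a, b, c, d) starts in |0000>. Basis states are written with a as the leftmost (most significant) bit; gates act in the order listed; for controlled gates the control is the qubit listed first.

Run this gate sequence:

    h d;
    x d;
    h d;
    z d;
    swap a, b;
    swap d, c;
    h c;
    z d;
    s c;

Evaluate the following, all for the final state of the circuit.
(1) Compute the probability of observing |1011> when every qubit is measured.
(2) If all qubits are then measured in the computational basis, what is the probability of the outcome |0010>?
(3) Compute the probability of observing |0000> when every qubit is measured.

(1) Outcome |1011> occurs with probability 0. Key observation: the block from step 1 through step 4 cancels to the identity and can be dropped.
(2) The probability of measuring |0010> is 1/2.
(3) A full measurement returns |0000> with probability 1/2.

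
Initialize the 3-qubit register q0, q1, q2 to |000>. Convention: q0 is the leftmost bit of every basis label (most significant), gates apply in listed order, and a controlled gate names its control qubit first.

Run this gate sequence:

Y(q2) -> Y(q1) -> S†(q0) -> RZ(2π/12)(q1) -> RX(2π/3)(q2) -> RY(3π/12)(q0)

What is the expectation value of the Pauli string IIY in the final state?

In the final state, IIY has expectation sqrt(3)/2.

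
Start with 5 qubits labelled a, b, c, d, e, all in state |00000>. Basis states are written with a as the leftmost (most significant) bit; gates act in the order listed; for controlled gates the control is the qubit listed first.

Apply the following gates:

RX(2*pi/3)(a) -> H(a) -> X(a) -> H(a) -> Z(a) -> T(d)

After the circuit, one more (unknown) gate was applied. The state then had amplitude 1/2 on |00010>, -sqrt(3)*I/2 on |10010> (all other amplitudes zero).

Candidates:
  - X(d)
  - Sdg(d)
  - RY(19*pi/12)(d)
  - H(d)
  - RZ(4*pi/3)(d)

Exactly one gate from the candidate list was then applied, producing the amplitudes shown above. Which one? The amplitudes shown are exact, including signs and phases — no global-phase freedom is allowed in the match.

The applied gate was X(d). Key observation: the block from step 2 through step 5 cancels to the identity and can be dropped.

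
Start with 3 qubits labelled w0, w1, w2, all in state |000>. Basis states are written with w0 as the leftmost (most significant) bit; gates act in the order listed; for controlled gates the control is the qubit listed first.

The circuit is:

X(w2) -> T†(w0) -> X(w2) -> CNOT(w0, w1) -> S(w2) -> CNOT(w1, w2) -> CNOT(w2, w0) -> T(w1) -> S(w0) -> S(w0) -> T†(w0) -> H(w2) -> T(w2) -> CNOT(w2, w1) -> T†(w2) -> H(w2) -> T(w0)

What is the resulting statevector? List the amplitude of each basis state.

The final amplitudes are 1/2 on |000>, 1/2 on |001>, 1/2 on |010>, -1/2 on |011>, 0 on |100>, 0 on |101>, 0 on |110>, 0 on |111>.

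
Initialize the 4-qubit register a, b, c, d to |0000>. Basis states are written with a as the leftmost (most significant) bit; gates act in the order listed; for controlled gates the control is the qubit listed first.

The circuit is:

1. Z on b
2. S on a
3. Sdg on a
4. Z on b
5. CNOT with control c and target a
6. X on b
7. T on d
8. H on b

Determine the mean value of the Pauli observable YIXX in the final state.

In the final state, YIXX has expectation 0. Key observation: the block from step 1 through step 4 cancels to the identity and can be dropped.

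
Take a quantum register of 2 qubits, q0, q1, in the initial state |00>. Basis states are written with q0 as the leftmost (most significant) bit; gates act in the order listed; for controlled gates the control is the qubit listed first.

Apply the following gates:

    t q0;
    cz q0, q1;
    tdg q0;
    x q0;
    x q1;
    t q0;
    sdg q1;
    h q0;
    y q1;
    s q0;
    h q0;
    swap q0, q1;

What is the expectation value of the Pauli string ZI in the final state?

The observable ZI averages to 1.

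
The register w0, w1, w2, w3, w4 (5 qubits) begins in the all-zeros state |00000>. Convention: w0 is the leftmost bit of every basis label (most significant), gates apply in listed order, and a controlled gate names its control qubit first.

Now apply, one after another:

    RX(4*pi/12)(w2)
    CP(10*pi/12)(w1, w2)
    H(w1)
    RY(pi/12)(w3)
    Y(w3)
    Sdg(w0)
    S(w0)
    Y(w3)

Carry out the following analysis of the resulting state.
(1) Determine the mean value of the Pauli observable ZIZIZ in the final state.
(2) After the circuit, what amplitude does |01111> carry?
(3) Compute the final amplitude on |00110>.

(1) In the final state, ZIZIZ has expectation 1/2. Key observation: the block from step 5 through step 8 cancels to the identity and can be dropped.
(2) The final state's coefficient on |01111> equals 0.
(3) |00110> carries amplitude -I*sqrt(2*sqrt(2) + 4)/16 + I*sqrt(12 - 6*sqrt(2))/16 in the final state.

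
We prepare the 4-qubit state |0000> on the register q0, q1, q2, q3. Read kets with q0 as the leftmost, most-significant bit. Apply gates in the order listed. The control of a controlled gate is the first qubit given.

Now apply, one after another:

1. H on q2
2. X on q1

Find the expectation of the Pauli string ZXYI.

The expectation value of ZXYI is 0.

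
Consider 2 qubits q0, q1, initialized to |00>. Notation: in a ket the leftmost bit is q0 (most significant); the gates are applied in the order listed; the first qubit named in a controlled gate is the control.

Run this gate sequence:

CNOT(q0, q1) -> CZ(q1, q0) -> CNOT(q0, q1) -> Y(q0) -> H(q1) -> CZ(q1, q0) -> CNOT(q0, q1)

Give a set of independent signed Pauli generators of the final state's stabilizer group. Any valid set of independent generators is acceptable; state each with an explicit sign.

The stabilizer group can be generated by -IX, -ZI, among other valid generating sets.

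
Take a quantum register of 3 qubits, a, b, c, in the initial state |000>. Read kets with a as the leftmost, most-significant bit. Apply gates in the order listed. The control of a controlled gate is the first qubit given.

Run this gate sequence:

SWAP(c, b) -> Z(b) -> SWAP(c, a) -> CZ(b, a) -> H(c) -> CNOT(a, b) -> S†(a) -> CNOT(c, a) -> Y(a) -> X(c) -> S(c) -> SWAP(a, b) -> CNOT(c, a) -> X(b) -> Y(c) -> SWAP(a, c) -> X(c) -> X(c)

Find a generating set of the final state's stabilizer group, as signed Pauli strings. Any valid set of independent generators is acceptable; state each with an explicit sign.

The stabilizer group can be generated by +XXY, -ZIZ, -IZZ, among other valid generating sets.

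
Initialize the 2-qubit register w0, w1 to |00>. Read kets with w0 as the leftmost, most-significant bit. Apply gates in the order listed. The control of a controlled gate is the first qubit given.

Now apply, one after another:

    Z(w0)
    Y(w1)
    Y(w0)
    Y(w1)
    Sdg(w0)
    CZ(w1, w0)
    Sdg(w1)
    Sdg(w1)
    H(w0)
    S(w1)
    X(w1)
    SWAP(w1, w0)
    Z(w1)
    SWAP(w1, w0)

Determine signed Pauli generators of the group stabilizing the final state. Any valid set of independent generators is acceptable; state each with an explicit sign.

One valid set of independent stabilizer generators is +XI, -IZ (any independent generating set of the same group is equally correct).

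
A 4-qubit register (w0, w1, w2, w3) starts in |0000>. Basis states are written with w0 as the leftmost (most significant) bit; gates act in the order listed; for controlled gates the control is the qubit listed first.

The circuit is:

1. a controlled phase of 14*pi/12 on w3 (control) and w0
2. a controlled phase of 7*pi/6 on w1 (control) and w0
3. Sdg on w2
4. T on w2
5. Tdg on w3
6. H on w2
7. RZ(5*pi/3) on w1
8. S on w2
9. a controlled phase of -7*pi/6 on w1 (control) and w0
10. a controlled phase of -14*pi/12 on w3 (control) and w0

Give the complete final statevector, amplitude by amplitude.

After the circuit, the state carries amplitude -sqrt(2)*exp(I*pi/6)/2 on |0000>, -sqrt(2)*exp(2*I*pi/3)/2 on |0010>, and 0 on every other basis state.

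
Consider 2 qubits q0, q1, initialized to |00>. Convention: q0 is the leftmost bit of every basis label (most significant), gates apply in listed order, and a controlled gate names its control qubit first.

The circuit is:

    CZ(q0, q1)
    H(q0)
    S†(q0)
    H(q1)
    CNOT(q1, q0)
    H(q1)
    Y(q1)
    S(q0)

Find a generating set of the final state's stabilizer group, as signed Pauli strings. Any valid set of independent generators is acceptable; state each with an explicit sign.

One valid set of independent stabilizer generators is -YZ, +ZY (any independent generating set of the same group is equally correct).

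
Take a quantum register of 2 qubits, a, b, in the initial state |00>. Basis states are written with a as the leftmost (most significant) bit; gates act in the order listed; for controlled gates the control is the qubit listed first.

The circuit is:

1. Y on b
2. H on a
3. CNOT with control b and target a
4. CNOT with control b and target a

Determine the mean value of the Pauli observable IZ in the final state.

The observable IZ averages to -1. Key observation: the block from step 3 through step 4 cancels to the identity and can be dropped.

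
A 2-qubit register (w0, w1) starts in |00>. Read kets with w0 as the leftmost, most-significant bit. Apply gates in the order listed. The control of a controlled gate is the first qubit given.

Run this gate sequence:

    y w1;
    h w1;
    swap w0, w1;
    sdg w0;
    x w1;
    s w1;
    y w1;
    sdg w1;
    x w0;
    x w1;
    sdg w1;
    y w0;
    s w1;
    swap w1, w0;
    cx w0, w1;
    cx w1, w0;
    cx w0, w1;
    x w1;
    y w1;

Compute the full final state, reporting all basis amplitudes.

After the circuit, the state carries amplitude 0 on |00>, sqrt(2)*I/2 on |01>, 0 on |10>, sqrt(2)/2 on |11>.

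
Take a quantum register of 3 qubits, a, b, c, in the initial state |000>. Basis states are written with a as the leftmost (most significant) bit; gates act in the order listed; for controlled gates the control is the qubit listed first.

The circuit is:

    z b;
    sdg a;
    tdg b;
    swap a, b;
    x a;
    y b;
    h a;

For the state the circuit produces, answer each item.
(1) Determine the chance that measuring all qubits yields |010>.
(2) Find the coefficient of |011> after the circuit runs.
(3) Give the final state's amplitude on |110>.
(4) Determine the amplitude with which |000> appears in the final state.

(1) Outcome |010> occurs with probability 1/2.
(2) The amplitude on |011> is 0.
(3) The amplitude on |110> is -sqrt(2)*I/2.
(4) |000> carries amplitude 0 in the final state.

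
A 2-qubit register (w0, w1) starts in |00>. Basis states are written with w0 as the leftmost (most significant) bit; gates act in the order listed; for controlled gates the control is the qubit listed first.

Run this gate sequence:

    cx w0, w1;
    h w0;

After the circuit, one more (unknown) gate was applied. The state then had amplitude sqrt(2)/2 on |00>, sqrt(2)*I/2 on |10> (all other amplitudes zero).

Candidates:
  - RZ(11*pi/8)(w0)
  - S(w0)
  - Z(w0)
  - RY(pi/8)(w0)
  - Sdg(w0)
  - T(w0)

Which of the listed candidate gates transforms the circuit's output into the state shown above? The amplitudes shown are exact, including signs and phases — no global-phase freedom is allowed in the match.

It was S(w0) that produced the state shown.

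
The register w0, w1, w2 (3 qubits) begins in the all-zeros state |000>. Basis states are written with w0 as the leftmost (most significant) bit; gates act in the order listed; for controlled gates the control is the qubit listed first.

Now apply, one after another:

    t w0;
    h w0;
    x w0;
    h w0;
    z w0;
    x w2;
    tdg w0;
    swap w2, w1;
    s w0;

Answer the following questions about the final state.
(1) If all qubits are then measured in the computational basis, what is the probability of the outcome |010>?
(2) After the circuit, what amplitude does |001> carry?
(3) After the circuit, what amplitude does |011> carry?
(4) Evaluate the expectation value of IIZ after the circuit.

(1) The probability of measuring |010> is 1. Key observation: steps 2-5 multiply out to the identity, so the circuit reduces to the remaining gates.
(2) |001> carries amplitude 0 in the final state.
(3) The amplitude on |011> is 0.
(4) In the final state, IIZ has expectation 1.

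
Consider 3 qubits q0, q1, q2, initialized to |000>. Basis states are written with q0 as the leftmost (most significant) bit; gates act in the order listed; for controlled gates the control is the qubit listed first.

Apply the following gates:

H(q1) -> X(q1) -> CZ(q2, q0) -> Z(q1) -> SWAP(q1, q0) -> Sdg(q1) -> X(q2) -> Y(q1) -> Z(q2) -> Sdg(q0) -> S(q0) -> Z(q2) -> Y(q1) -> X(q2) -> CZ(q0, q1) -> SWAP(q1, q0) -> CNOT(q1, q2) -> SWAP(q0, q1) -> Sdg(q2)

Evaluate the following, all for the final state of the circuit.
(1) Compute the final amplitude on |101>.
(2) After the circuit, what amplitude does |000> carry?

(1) |101> carries amplitude sqrt(2)*I/2 in the final state. Key observation: the block from step 7 through step 14 cancels to the identity and can be dropped.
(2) The final state's coefficient on |000> equals sqrt(2)/2.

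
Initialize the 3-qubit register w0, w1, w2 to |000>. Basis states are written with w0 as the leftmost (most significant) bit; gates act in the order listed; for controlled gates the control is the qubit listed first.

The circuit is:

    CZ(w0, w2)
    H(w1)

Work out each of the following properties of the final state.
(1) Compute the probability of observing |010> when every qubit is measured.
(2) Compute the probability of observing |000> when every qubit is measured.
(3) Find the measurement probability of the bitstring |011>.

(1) The probability of measuring |010> is 1/2.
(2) The probability of measuring |000> is 1/2.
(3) A full measurement returns |011> with probability 0.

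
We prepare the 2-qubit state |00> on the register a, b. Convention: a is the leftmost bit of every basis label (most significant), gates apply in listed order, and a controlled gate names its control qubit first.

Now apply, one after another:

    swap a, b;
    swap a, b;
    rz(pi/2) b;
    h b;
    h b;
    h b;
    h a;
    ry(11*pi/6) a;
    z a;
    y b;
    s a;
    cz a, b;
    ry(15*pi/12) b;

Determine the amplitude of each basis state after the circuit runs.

The resulting statevector has amplitude sqrt(6)*(-sqrt(2 - sqrt(2)) + sqrt(sqrt(2) + 2))*exp(I*pi/4)/8 on |00>, sqrt(6)*(sqrt(2 - sqrt(2)) + sqrt(sqrt(2) + 2))*exp(I*pi/4)/8 on |01>, sqrt(2)*(sqrt(2 - sqrt(2)) + sqrt(sqrt(2) + 2))*exp(3*I*pi/4)/8 on |10>, sqrt(2)*(-sqrt(sqrt(2) + 2) + sqrt(2 - sqrt(2)))*exp(3*I*pi/4)/8 on |11>. Key observation: gates 5-6 undo each other exactly, leaving only the rest of the circuit to track.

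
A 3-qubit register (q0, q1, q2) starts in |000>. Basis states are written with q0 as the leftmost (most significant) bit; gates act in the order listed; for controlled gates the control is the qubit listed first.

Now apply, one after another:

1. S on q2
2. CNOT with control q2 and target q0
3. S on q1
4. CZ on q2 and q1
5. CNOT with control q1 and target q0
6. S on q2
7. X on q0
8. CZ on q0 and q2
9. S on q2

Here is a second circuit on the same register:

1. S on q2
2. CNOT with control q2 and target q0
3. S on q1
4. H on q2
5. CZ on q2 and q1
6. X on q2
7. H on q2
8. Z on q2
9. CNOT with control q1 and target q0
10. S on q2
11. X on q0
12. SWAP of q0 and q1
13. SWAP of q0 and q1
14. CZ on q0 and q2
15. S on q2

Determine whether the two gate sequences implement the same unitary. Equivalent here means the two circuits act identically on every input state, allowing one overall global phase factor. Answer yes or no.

No, they are not equivalent — no single phase factor reconciles the two unitaries.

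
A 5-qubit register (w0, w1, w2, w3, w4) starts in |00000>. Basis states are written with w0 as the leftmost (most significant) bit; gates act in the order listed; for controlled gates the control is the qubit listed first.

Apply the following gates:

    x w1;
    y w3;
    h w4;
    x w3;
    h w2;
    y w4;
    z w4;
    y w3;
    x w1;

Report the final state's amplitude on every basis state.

After the circuit, the state carries amplitude I/2 on |00010>, I/2 on |00011>, I/2 on |00110>, I/2 on |00111>, and 0 on every other basis state.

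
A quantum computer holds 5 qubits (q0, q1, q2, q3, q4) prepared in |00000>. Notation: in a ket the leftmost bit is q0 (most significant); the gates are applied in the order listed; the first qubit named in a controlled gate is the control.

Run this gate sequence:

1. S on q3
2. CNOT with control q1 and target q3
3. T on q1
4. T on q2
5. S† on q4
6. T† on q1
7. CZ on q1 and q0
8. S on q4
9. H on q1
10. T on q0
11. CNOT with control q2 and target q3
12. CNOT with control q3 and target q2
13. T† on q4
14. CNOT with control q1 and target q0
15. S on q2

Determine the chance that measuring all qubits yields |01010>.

Outcome |01010> occurs with probability 0.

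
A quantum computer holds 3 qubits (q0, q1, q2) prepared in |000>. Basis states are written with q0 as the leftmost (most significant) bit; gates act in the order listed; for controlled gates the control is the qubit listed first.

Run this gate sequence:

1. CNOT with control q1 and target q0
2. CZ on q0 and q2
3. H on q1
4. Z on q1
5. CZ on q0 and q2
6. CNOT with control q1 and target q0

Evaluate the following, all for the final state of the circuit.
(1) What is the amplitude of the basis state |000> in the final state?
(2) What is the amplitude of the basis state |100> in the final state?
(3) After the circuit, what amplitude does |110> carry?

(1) The amplitude on |000> is sqrt(2)/2.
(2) |100> carries amplitude 0 in the final state.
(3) |110> carries amplitude -sqrt(2)/2 in the final state.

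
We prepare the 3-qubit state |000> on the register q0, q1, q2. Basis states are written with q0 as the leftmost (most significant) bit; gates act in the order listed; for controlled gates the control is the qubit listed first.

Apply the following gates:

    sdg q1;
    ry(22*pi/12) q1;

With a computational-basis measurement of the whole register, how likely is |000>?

Outcome |000> occurs with probability sqrt(3)/4 + 1/2.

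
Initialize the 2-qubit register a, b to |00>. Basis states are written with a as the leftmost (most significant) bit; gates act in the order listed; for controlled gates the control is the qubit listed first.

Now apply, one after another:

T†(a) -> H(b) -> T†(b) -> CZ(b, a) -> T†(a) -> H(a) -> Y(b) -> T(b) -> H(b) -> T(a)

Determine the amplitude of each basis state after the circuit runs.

The resulting statevector has amplitude -1/2 on |00>, sqrt(2)*(-1 + I)*exp(3*I*pi/4)/4 on |01>, sqrt(2)*(-1 - I)/4 on |10>, sqrt(2)*(1 - I)/4 on |11>.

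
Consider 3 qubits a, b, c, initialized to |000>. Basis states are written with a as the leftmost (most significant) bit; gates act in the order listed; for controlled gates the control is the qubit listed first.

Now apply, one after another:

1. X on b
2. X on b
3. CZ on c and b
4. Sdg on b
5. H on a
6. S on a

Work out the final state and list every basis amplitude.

The final amplitudes are sqrt(2)/2 on |000>, sqrt(2)*I/2 on |100>, and 0 on every other basis state.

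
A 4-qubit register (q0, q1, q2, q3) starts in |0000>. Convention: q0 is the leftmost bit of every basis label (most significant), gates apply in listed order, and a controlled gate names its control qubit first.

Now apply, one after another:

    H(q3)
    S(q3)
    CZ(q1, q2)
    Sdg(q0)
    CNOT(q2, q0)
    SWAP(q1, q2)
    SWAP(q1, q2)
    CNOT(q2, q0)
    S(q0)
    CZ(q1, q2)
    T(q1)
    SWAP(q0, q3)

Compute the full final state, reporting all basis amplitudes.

The final amplitudes are sqrt(2)/2 on |0000>, sqrt(2)*I/2 on |1000>, and 0 on every other basis state. Key observation: the block from step 3 through step 10 cancels to the identity and can be dropped.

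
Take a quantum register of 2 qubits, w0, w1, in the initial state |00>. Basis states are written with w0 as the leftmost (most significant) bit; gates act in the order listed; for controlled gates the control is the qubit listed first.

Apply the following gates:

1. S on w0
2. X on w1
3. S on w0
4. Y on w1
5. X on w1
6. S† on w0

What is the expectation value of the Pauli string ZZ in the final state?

The expectation value of ZZ is -1.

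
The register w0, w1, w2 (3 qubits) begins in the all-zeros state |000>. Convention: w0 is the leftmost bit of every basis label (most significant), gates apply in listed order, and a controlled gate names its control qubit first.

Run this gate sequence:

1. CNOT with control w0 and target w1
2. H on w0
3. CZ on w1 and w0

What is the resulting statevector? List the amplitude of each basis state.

After the circuit, the state carries amplitude sqrt(2)/2 on |000>, sqrt(2)/2 on |100>, and 0 on every other basis state.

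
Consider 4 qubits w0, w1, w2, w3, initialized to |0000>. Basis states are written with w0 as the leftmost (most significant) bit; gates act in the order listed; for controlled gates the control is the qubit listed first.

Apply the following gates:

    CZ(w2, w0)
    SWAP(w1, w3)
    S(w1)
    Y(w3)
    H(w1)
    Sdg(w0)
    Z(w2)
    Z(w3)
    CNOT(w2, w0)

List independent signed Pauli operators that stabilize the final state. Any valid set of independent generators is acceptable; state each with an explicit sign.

One valid set of independent stabilizer generators is +IXII, +ZIII, +IIZI, -IIIZ (any independent generating set of the same group is equally correct).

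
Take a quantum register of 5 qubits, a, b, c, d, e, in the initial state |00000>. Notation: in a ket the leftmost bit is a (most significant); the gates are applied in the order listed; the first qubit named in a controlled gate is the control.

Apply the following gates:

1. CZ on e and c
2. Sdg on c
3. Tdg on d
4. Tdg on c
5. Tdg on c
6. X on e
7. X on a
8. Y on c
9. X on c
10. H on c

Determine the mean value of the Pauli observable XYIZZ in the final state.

The expectation value of XYIZZ is 0.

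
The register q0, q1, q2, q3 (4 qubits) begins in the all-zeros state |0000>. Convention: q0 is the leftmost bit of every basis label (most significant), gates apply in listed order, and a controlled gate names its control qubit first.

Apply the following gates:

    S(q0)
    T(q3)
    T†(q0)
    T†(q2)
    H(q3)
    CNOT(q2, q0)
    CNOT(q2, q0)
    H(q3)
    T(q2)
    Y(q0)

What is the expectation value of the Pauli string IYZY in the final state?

In the final state, IYZY has expectation 0. Key observation: the block from step 4 through step 9 cancels to the identity and can be dropped.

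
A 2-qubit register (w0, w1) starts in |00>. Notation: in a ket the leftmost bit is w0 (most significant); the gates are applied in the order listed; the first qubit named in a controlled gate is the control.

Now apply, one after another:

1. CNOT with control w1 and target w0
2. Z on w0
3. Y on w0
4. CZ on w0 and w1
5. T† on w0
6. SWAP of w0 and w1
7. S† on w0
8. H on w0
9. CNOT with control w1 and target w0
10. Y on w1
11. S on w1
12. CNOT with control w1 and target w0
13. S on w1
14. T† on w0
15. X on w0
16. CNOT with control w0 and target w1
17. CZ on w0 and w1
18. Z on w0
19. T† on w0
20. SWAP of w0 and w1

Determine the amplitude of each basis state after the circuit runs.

The resulting statevector has amplitude -sqrt(2)*I/2 on |00>, 0 on |01>, 0 on |10>, -sqrt(2)*I/2 on |11>.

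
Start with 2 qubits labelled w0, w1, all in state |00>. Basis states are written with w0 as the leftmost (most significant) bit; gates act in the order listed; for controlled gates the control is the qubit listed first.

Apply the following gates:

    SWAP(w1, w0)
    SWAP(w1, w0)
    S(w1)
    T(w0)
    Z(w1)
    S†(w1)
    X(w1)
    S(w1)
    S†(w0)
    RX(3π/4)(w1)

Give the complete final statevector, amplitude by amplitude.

The resulting statevector has amplitude sqrt(sqrt(2) + 2)/2 on |00>, I*sqrt(2 - sqrt(2))/2 on |01>, 0 on |10>, 0 on |11>. Key observation: steps 1-2 multiply out to the identity, so the circuit reduces to the remaining gates.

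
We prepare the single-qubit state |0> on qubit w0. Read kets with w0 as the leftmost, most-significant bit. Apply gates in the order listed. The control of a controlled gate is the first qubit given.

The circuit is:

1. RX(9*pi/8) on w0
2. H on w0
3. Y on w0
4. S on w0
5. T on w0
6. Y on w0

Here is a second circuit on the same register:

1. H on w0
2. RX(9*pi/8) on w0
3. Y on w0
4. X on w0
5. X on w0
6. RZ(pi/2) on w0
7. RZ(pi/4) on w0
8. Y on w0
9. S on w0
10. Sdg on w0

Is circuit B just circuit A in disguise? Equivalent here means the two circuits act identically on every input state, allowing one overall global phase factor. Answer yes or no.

No, they are not equivalent — no single phase factor reconciles the two unitaries.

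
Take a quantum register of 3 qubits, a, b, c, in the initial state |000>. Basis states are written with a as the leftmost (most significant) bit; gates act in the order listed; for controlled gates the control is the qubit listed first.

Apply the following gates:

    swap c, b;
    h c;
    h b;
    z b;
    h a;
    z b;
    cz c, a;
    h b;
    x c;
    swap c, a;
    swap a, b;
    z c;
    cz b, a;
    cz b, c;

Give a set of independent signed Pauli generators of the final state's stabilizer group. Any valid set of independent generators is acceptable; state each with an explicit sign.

One valid set of independent stabilizer generators is +IXI, +IIX, +ZII (any independent generating set of the same group is equally correct).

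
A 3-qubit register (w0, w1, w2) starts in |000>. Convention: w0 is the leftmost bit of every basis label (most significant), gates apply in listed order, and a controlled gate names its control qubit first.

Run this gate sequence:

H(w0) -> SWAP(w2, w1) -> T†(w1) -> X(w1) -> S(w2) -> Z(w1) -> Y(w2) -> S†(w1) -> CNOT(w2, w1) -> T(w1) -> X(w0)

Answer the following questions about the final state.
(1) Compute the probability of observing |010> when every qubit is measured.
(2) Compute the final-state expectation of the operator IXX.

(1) Outcome |010> occurs with probability 0.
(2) The observable IXX averages to 0.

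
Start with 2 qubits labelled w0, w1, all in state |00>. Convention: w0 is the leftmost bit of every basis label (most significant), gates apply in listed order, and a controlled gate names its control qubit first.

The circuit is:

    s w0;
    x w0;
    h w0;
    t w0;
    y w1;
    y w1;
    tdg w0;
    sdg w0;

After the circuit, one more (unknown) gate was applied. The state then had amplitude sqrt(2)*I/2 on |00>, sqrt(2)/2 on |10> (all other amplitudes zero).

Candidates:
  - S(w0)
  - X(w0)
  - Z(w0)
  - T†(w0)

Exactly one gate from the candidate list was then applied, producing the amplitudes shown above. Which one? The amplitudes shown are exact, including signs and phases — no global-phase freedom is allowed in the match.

It was X(w0) that produced the state shown. Key observation: steps 4-7 multiply out to the identity, so the circuit reduces to the remaining gates.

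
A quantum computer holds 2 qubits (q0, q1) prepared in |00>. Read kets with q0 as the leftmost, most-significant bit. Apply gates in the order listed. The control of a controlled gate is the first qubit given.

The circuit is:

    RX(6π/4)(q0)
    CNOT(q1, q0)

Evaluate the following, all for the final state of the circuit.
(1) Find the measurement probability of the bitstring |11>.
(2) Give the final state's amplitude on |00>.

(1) A full measurement returns |11> with probability 0.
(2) The final state's coefficient on |00> equals -sqrt(2)/2.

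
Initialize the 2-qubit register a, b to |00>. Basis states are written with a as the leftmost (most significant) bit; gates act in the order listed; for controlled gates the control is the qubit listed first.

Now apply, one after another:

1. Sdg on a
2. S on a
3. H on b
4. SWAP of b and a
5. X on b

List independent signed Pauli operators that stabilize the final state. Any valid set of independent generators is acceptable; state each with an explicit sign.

The stabilizer group can be generated by +XI, -IZ, among other valid generating sets.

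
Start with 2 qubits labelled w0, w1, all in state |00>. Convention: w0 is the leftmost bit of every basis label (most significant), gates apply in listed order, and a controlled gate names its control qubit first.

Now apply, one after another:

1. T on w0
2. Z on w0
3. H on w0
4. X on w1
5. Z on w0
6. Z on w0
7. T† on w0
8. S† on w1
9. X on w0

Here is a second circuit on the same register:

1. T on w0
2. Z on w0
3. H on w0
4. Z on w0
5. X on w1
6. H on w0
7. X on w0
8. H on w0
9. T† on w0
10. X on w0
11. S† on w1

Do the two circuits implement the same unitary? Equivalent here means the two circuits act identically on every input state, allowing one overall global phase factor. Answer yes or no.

Yes, they are equivalent — the unitaries differ by at most a global phase.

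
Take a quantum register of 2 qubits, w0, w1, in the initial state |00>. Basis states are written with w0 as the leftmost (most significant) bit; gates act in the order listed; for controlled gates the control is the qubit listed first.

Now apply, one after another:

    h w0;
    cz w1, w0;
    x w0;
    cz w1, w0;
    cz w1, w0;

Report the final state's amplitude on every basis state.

The resulting statevector has amplitude sqrt(2)/2 on |00>, 0 on |01>, sqrt(2)/2 on |10>, 0 on |11>. Key observation: gates 4-5 undo each other exactly, leaving only the rest of the circuit to track.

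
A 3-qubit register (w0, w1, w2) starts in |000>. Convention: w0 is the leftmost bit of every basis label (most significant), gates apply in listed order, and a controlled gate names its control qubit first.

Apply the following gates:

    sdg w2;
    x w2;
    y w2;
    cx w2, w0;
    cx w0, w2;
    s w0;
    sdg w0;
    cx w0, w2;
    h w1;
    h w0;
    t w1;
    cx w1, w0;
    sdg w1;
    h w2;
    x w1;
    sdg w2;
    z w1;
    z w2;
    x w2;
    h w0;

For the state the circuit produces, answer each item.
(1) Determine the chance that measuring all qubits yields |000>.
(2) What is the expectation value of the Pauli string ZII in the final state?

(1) Outcome |000> occurs with probability 1/4.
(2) The expectation value of ZII is 1.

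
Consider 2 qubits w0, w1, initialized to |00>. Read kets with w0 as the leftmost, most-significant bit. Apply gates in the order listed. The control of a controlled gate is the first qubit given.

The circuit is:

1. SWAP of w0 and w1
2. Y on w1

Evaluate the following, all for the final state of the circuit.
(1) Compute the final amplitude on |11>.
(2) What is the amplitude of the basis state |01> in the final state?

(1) |11> carries amplitude 0 in the final state.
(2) The amplitude on |01> is I.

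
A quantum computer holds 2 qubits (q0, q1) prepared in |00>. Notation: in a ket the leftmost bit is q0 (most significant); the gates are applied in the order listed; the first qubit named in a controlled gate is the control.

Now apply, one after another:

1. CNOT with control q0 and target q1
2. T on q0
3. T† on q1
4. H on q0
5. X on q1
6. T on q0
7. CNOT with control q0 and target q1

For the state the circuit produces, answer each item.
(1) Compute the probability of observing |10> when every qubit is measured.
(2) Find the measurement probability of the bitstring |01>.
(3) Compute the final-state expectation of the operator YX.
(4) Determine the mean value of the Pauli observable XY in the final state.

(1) The probability of measuring |10> is 1/2.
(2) Outcome |01> occurs with probability 1/2.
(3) The observable YX averages to sqrt(2)/2.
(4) The observable XY averages to -sqrt(2)/2.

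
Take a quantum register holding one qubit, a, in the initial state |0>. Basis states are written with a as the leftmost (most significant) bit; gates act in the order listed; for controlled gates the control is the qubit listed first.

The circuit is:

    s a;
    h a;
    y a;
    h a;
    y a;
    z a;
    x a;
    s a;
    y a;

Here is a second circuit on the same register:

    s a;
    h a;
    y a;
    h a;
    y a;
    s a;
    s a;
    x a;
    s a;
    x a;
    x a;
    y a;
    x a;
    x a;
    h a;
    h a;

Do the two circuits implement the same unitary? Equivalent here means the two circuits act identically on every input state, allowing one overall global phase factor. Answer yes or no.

Yes: on every input state the two circuits agree up to one overall phase factor.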